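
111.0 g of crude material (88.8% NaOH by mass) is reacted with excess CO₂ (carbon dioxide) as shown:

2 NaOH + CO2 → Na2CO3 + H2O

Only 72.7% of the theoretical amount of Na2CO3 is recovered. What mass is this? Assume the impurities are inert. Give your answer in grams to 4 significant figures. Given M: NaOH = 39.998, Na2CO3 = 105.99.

Pure NaOH available = 111.0 g × 0.888 = 98.568 g.
n(NaOH) = 98.568 g / 39.998 g/mol = 2.4643 mol.
From the equation the NaOH:Na2CO3 mole ratio is 2:1, so n(Na2CO3) = 2.4643 × 1/2 = 1.2322 mol.
Mass of Na2CO3 = 1.2322 mol × 105.99 g/mol = 130.60 g.
Actual mass collected = 130.60 g × 0.727 = 94.944 g.

94.94 g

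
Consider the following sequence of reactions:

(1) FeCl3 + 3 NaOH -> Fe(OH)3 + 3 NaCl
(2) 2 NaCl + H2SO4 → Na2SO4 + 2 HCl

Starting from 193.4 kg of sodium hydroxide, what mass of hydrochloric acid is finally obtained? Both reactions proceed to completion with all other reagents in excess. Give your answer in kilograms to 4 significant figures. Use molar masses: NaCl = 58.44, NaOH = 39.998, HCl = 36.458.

176.3 kg

193.4 kg = 193400 g.
n(NaOH) = 193400 / 39.998 = 4835.2 mol.
Step 1 gives a 3:3 ratio of NaOH to NaCl, so n(NaCl) = 4835.2 mol.
In step 2 the NaCl:HCl ratio is 2:2, so n(HCl) = 4835.2 mol.
Mass of HCl = 4835.2 × 36.458 = 176280 g = 176.3 kg.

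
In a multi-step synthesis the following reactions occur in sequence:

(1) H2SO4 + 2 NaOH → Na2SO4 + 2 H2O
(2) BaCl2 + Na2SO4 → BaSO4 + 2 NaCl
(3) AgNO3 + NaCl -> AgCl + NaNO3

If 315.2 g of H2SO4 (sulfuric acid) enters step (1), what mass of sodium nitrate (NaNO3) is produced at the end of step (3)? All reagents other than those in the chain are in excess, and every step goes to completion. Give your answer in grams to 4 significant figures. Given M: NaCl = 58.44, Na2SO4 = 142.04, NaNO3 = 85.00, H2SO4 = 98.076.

546.4 g

n(H2SO4) = 315.2 / 98.076 = 3.2138 mol.
Reaction (1): H2SO4→Na2SO4 ratio 1:1 ⇒ n(Na2SO4) = 3.2138 mol.
Reaction (2): Na2SO4→NaCl ratio 1:2 ⇒ n(NaCl) = 6.4277 mol.
Reaction (3): NaCl→NaNO3 ratio 1:1 ⇒ n(NaNO3) = 6.4277 mol.
Mass of NaNO3 = 6.4277 × 85.00 = 546.35 g.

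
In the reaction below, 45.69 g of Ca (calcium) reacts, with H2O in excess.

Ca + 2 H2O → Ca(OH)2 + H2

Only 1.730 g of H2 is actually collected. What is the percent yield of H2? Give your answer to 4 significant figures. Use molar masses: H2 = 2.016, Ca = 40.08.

75.28 %

n(Ca) = 45.690 g / 40.08 g/mol = 1.1400 mol.
From the equation the Ca:H2 mole ratio is 1:1, so n(H2) = 1.1400 × 1/1 = 1.1400 mol.
Mass of H2 = 1.1400 mol × 2.016 g/mol = 2.2982 g.
This is the theoretical yield. Percent yield = 1.730 g / 2.2982 g × 100% = 75.277%.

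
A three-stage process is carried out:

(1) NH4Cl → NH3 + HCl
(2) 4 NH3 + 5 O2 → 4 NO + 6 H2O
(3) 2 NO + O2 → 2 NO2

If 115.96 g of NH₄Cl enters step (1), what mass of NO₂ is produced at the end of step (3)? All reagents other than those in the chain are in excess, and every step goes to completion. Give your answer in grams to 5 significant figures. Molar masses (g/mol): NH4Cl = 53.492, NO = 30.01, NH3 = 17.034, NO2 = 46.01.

99.741 g

n(NH4Cl) = 115.96 / 53.492 = 2.16780 mol.
Reaction (1): NH4Cl→NH3 ratio 1:1 ⇒ n(NH3) = 2.16780 mol.
Reaction (2): NH3→NO ratio 4:4 ⇒ n(NO) = 2.16780 mol.
Reaction (3): NO→NO2 ratio 2:2 ⇒ n(NO2) = 2.16780 mol.
Mass of NO2 = 2.16780 × 46.01 = 99.7405 g.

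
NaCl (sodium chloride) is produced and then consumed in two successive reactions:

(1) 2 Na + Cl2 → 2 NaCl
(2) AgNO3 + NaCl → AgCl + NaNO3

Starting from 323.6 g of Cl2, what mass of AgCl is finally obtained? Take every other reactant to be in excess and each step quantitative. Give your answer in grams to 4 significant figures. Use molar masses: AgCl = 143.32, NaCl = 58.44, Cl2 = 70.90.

1308 g

n(Cl2) = 323.60 / 70.90 = 4.5642 mol.
Step 1 gives a 1:2 ratio of Cl2 to NaCl, so n(NaCl) = 9.1283 mol.
In step 2 the NaCl:AgCl ratio is 1:1, so n(AgCl) = 9.1283 mol.
Mass of AgCl = 9.1283 × 143.32 = 1308.3 g.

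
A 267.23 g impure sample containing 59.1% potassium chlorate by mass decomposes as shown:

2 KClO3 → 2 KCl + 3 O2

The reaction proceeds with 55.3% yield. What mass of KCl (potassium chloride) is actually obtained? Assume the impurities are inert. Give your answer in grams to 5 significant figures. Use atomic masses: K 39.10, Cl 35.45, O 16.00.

53.129 g

Pure KClO3 available = 267.23 g × 0.591 = 157.933 g.
M(KClO3) = 39.10 + 35.45 + 3(16.00) = 122.55 g/mol.
M(KCl) = 39.10 + 35.45 = 74.55 g/mol.
n(KClO3) = 157.933 g / 122.55 g/mol = 1.28872 mol.
From the equation the KClO3:KCl mole ratio is 2:2, so n(KCl) = 1.28872 × 2/2 = 1.28872 mol.
Mass of KCl = 1.28872 mol × 74.55 g/mol = 96.0743 g.
Actual mass collected = 96.0743 g × 0.553 = 53.1291 g.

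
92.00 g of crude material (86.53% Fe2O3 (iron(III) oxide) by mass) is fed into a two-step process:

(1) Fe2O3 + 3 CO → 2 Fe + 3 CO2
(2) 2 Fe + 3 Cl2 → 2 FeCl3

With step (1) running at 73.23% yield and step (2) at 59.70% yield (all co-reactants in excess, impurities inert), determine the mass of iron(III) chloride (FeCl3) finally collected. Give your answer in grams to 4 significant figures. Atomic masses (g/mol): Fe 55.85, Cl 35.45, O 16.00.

70.70 g

Pure Fe2O3 = 92.00 × 0.8653 = 79.608 g.
M(Fe2O3) = 2(55.85) + 3(16.00) = 159.70 g/mol.
M(FeCl3) = 55.85 + 3(35.45) = 162.20 g/mol.
n(Fe2O3) = 79.608 / 159.70 = 0.49848 mol.
Step 1 (Fe2O3:Fe = 1:2): theoretical n(Fe) = 0.99696 mol; at 73.23% yield, n(Fe) = 0.73008 mol.
Step 2 (Fe:FeCl3 = 2:2): theoretical n(FeCl3) = 0.73008 mol, so theoretical mass = 0.73008 × 162.20 = 118.42 g.
At 59.70% yield, actual mass of FeCl3 = 118.42 × 0.5970 = 70.696 g.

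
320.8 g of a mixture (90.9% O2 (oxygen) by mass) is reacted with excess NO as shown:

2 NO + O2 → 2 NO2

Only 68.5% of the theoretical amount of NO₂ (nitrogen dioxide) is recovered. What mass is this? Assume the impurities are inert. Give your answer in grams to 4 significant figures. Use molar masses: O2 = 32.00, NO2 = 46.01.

574.4 g

Pure O2 available = 320.8 g × 0.909 = 291.61 g.
n(O2) = 291.61 g / 32.00 g/mol = 9.1127 mol.
From the equation the O2:NO2 mole ratio is 1:2, so n(NO2) = 9.1127 × 2/1 = 18.225 mol.
Mass of NO2 = 18.225 mol × 46.01 g/mol = 838.55 g.
Actual mass collected = 838.55 g × 0.685 = 574.41 g.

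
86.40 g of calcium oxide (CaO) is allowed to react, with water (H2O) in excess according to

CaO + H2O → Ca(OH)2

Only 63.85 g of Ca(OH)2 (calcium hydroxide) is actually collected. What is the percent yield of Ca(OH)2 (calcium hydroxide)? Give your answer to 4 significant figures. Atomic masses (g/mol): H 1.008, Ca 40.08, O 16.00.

M(CaO) = 40.08 + 16.00 = 56.08 g/mol.
M(Ca(OH)2) = 40.08 + 2(16.00) + 2(1.008) = 74.096 g/mol.
n(CaO) = 86.400 g / 56.08 g/mol = 1.5407 mol.
From the equation the CaO:Ca(OH)2 mole ratio is 1:1, so n(Ca(OH)2) = 1.5407 × 1/1 = 1.5407 mol.
Mass of Ca(OH)2 = 1.5407 mol × 74.096 g/mol = 114.16 g.
This is the theoretical yield. Percent yield = 63.85 g / 114.16 g × 100% = 55.932%.

55.93 %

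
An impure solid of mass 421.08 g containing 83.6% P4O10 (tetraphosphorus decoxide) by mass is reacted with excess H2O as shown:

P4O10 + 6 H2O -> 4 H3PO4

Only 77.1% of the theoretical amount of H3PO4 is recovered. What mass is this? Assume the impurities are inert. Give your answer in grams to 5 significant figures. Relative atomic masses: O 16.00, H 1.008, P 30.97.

Pure P4O10 available = 421.08 g × 0.836 = 352.023 g.
M(P4O10) = 4(30.97) + 10(16.00) = 283.88 g/mol.
M(H3PO4) = 3(1.008) + 30.97 + 4(16.00) = 97.994 g/mol.
n(P4O10) = 352.023 g / 283.88 g/mol = 1.24004 mol.
From the equation the P4O10:H3PO4 mole ratio is 1:4, so n(H3PO4) = 1.24004 × 4/1 = 4.96016 mol.
Mass of H3PO4 = 4.96016 mol × 97.994 g/mol = 486.066 g.
Actual mass collected = 486.066 g × 0.771 = 374.757 g.

374.76 g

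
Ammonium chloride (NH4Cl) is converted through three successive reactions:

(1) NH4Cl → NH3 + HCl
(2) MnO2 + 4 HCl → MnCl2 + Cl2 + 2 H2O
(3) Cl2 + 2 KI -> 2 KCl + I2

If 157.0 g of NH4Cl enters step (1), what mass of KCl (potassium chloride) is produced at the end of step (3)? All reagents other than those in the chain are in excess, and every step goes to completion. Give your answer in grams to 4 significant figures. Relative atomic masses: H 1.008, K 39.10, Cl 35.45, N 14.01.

109.4 g

M(NH4Cl) = 14.01 + 4(1.008) + 35.45 = 53.492 g/mol.
M(KCl) = 39.10 + 35.45 = 74.55 g/mol.
n(NH4Cl) = 157.0 / 53.492 = 2.9350 mol.
Reaction (1): NH4Cl→HCl ratio 1:1 ⇒ n(HCl) = 2.9350 mol.
Reaction (2): HCl→Cl2 ratio 4:1 ⇒ n(Cl2) = 0.73375 mol.
Reaction (3): Cl2→KCl ratio 1:2 ⇒ n(KCl) = 1.4675 mol.
Mass of KCl = 1.4675 × 74.55 = 109.40 g.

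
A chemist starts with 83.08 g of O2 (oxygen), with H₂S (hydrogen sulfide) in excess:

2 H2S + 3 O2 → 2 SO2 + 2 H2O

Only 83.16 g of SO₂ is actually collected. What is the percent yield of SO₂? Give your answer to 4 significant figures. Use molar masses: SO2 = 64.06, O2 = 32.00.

75.00 %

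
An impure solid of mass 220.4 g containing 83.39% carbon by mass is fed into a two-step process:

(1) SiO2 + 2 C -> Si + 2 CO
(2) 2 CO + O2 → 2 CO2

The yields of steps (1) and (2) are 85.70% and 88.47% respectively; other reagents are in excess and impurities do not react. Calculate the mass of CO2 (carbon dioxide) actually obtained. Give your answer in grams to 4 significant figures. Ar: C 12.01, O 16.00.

Pure C = 220.4 × 0.8339 = 183.79 g.
M(C) = 12.01 g/mol.
M(CO2) = 12.01 + 2(16.00) = 44.01 g/mol.
n(C) = 183.79 / 12.01 = 15.303 mol.
Step 1 (C:CO = 2:2): theoretical n(CO) = 15.303 mol; at 85.70% yield, n(CO) = 13.115 mol.
Step 2 (CO:CO2 = 2:2): theoretical n(CO2) = 13.115 mol, so theoretical mass = 13.115 × 44.01 = 577.18 g.
At 88.47% yield, actual mass of CO2 = 577.18 × 0.8847 = 510.64 g.

510.6 g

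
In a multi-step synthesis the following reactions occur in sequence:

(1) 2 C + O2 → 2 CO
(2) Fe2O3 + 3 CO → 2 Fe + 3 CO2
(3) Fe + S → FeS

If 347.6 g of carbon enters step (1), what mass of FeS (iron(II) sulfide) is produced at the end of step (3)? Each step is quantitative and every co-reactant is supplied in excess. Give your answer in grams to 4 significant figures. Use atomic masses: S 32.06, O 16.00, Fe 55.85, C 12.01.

1696 g

M(C) = 12.01 g/mol.
M(FeS) = 55.85 + 32.06 = 87.91 g/mol.
n(C) = 347.6 / 12.01 = 28.943 mol.
Reaction (1): C→CO ratio 2:2 ⇒ n(CO) = 28.943 mol.
Reaction (2): CO→Fe ratio 3:2 ⇒ n(Fe) = 19.295 mol.
Reaction (3): Fe→FeS ratio 1:1 ⇒ n(FeS) = 19.295 mol.
Mass of FeS = 19.295 × 87.91 = 1696.2 g.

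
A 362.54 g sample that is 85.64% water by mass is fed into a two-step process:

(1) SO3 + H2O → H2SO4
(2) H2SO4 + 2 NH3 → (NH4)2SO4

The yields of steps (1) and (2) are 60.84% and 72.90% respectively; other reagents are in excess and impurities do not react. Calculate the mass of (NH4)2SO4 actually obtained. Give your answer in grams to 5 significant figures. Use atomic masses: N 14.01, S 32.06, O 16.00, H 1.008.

1010.0 g

Pure H2O = 362.54 × 0.8564 = 310.479 g.
M(H2O) = 2(1.008) + 16.00 = 18.016 g/mol.
M((NH4)2SO4) = 2(14.01) + 8(1.008) + 32.06 + 4(16.00) = 132.144 g/mol.
n(H2O) = 310.479 / 18.016 = 17.2335 mol.
Step 1 (H2O:H2SO4 = 1:1): theoretical n(H2SO4) = 17.2335 mol; at 60.84% yield, n(H2SO4) = 10.4849 mol.
Step 2 (H2SO4:(NH4)2SO4 = 1:1): theoretical n((NH4)2SO4) = 10.4849 mol, so theoretical mass = 10.4849 × 132.144 = 1385.51 g.
At 72.90% yield, actual mass of (NH4)2SO4 = 1385.51 × 0.7290 = 1010.04 g.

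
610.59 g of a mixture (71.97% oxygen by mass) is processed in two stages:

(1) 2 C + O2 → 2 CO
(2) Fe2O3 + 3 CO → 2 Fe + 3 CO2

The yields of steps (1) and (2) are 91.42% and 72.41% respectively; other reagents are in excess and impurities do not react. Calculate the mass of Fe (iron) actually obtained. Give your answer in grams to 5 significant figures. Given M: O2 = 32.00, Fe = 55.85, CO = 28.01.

Pure O2 = 610.59 × 0.7197 = 439.442 g.
n(O2) = 439.442 / 32.00 = 13.7326 mol.
Step 1 (O2:CO = 1:2): theoretical n(CO) = 27.4651 mol; at 91.42% yield, n(CO) = 25.1086 mol.
Step 2 (CO:Fe = 3:2): theoretical n(Fe) = 16.7391 mol, so theoretical mass = 16.7391 × 55.85 = 934.877 g.
At 72.41% yield, actual mass of Fe = 934.877 × 0.7241 = 676.944 g.

676.94 g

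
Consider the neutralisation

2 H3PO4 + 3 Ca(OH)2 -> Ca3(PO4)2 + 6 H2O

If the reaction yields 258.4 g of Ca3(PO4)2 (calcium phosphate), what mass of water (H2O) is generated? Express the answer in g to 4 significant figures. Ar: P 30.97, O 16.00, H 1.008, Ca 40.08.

90.05 g

M(Ca3(PO4)2) = 3(40.08) + 2(30.97) + 8(16.00) = 310.18 g/mol.
M(H2O) = 2(1.008) + 16.00 = 18.016 g/mol.
n(Ca3(PO4)2) = 258.40 g / 310.18 g/mol = 0.83306 mol.
From the equation the Ca3(PO4)2:H2O mole ratio is 1:6, so n(H2O) = 0.83306 × 6/1 = 4.9984 mol.
Mass of H2O = 4.9984 mol × 18.016 g/mol = 90.051 g.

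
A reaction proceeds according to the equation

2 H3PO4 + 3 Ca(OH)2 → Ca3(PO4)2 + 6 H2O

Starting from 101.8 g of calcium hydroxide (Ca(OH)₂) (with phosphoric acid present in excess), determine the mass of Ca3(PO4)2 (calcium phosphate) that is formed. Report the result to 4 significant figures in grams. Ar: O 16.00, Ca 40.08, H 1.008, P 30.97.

M(Ca(OH)2) = 40.08 + 2(16.00) + 2(1.008) = 74.096 g/mol.
M(Ca3(PO4)2) = 3(40.08) + 2(30.97) + 8(16.00) = 310.18 g/mol.
n(Ca(OH)2) = 101.80 g / 74.096 g/mol = 1.3739 mol.
From the equation the Ca(OH)2:Ca3(PO4)2 mole ratio is 3:1, so n(Ca3(PO4)2) = 1.3739 × 1/3 = 0.45796 mol.
Mass of Ca3(PO4)2 = 0.45796 mol × 310.18 g/mol = 142.05 g.

142.1 g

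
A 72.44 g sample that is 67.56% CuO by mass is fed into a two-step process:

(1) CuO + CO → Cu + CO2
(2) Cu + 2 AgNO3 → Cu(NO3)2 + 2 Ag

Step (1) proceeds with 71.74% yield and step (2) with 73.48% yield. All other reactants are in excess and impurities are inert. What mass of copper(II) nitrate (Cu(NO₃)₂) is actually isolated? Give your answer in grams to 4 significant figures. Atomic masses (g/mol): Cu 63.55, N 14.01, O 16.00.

Pure CuO = 72.44 × 0.6756 = 48.940 g.
M(CuO) = 63.55 + 16.00 = 79.55 g/mol.
M(Cu(NO3)2) = 63.55 + 2(14.01) + 6(16.00) = 187.57 g/mol.
n(CuO) = 48.940 / 79.55 = 0.61522 mol.
Step 1 (CuO:Cu = 1:1): theoretical n(Cu) = 0.61522 mol; at 71.74% yield, n(Cu) = 0.44136 mol.
Step 2 (Cu:Cu(NO3)2 = 1:1): theoretical n(Cu(NO3)2) = 0.44136 mol, so theoretical mass = 0.44136 × 187.57 = 82.785 g.
At 73.48% yield, actual mass of Cu(NO3)2 = 82.785 × 0.7348 = 60.831 g.

60.83 g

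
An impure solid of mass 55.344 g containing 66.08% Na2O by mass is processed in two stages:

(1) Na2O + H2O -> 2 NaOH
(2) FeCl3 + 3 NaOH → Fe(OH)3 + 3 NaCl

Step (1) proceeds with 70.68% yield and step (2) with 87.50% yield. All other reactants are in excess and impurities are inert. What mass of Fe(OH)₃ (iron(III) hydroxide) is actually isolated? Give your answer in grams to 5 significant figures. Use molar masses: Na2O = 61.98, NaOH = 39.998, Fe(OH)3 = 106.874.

Pure Na2O = 55.344 × 0.6608 = 36.5713 g.
n(Na2O) = 36.5713 / 61.98 = 0.590050 mol.
Step 1 (Na2O:NaOH = 1:2): theoretical n(NaOH) = 1.18010 mol; at 70.68% yield, n(NaOH) = 0.834095 mol.
Step 2 (NaOH:Fe(OH)3 = 3:1): theoretical n(Fe(OH)3) = 0.278032 mol, so theoretical mass = 0.278032 × 106.874 = 29.7144 g.
At 87.50% yield, actual mass of Fe(OH)3 = 29.7144 × 0.8750 = 26.0001 g.

26.000 g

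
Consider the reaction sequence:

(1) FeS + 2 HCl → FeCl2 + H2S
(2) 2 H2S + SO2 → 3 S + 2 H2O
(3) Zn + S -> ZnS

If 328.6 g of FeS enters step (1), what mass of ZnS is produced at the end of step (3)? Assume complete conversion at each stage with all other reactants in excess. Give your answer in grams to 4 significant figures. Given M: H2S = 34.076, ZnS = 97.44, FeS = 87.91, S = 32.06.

n(FeS) = 328.6 / 87.91 = 3.7379 mol.
Reaction (1): FeS→H2S ratio 1:1 ⇒ n(H2S) = 3.7379 mol.
Reaction (2): H2S→S ratio 2:3 ⇒ n(S) = 5.6069 mol.
Reaction (3): S→ZnS ratio 1:1 ⇒ n(ZnS) = 5.6069 mol.
Mass of ZnS = 5.6069 × 97.44 = 546.33 g.

546.3 g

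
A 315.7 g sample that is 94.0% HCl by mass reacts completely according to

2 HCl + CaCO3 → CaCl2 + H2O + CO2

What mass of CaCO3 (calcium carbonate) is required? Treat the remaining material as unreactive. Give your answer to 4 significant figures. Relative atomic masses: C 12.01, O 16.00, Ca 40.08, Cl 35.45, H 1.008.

407.4 g

Mass of pure HCl = 315.7 g × 0.940 = 296.76 g.
M(HCl) = 1.008 + 35.45 = 36.458 g/mol.
M(CaCO3) = 40.08 + 12.01 + 3(16.00) = 100.09 g/mol.
n(HCl) = 296.76 g / 36.458 g/mol = 8.1397 mol.
From the equation the HCl:CaCO3 mole ratio is 2:1, so n(CaCO3) = 8.1397 × 1/2 = 4.0699 mol.
Mass of CaCO3 = 4.0699 mol × 100.09 g/mol = 407.35 g.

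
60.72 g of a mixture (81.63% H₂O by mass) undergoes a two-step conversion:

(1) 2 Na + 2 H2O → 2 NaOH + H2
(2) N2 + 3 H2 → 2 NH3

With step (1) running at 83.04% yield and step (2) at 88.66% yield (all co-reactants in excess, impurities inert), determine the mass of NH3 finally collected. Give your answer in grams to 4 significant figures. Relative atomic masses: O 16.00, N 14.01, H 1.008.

11.50 g

Pure H2O = 60.72 × 0.8163 = 49.566 g.
M(H2O) = 2(1.008) + 16.00 = 18.016 g/mol.
M(NH3) = 14.01 + 3(1.008) = 17.034 g/mol.
n(H2O) = 49.566 / 18.016 = 2.7512 mol.
Step 1 (H2O:H2 = 2:1): theoretical n(H2) = 1.3756 mol; at 83.04% yield, n(H2) = 1.1423 mol.
Step 2 (H2:NH3 = 3:2): theoretical n(NH3) = 0.76153 mol, so theoretical mass = 0.76153 × 17.034 = 12.972 g.
At 88.66% yield, actual mass of NH3 = 12.972 × 0.8866 = 11.501 g.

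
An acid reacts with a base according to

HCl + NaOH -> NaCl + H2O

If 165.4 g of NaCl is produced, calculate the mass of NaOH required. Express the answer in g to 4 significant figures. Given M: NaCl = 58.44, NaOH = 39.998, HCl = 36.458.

113.2 g

n(NaCl) = 165.40 g / 58.44 g/mol = 2.8303 mol.
From the equation the NaCl:NaOH mole ratio is 1:1, so n(NaOH) = 2.8303 × 1/1 = 2.8303 mol.
Mass of NaOH = 2.8303 mol × 39.998 g/mol = 113.20 g.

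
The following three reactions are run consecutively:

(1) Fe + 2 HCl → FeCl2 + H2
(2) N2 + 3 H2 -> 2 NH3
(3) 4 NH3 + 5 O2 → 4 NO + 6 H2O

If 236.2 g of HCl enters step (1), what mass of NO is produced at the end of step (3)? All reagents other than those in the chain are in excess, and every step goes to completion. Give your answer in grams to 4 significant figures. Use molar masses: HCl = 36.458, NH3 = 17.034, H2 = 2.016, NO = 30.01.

n(HCl) = 236.2 / 36.458 = 6.4787 mol.
Reaction (1): HCl→H2 ratio 2:1 ⇒ n(H2) = 3.2393 mol.
Reaction (2): H2→NH3 ratio 3:2 ⇒ n(NH3) = 2.1596 mol.
Reaction (3): NH3→NO ratio 4:4 ⇒ n(NO) = 2.1596 mol.
Mass of NO = 2.1596 × 30.01 = 64.808 g.

64.81 g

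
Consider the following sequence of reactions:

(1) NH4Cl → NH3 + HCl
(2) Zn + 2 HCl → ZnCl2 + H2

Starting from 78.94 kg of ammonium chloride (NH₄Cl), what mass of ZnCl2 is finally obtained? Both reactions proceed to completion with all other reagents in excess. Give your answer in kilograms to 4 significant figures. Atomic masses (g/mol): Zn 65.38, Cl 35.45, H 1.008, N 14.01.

M(NH4Cl) = 14.01 + 4(1.008) + 35.45 = 53.492 g/mol.
M(ZnCl2) = 65.38 + 2(35.45) = 136.28 g/mol.
78.94 kg = 78940 g.
n(NH4Cl) = 78940 / 53.492 = 1475.7 mol.
Step 1 gives a 1:1 ratio of NH4Cl to HCl, so n(HCl) = 1475.7 mol.
In step 2 the HCl:ZnCl2 ratio is 2:1, so n(ZnCl2) = 737.87 mol.
Mass of ZnCl2 = 737.87 × 136.28 = 100560 g = 100.6 kg.

100.6 kg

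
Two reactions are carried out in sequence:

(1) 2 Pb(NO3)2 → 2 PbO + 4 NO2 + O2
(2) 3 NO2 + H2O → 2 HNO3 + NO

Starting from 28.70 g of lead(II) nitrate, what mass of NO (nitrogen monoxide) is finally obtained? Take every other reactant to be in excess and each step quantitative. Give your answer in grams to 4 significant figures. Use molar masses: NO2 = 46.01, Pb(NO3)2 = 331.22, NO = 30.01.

n(Pb(NO3)2) = 28.700 / 331.22 = 0.086649 mol.
Step 1 gives a 2:4 ratio of Pb(NO3)2 to NO2, so n(NO2) = 0.17330 mol.
In step 2 the NO2:NO ratio is 3:1, so n(NO) = 0.057766 mol.
Mass of NO = 0.057766 × 30.01 = 1.7336 g.

1.734 g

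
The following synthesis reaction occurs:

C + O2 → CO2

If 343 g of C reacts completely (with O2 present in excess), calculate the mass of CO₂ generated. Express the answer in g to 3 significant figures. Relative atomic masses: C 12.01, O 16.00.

M(C) = 12.01 g/mol.
M(CO2) = 12.01 + 2(16.00) = 44.01 g/mol.
n(C) = 343.0 g / 12.01 g/mol = 28.56 mol.
From the equation the C:CO2 mole ratio is 1:1, so n(CO2) = 28.56 × 1/1 = 28.56 mol.
Mass of CO2 = 28.56 mol × 44.01 g/mol = 1257 g.

1260 g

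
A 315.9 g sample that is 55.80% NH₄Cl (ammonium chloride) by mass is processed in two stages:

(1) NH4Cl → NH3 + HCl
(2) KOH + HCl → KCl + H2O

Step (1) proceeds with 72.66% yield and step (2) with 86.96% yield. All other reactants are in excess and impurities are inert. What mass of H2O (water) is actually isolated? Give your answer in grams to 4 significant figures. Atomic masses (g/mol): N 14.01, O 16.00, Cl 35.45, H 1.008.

37.51 g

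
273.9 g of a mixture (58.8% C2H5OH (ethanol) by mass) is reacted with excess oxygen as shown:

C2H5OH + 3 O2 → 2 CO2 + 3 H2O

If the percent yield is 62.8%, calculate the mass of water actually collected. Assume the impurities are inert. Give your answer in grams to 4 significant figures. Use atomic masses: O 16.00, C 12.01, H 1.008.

Pure C2H5OH available = 273.9 g × 0.588 = 161.05 g.
M(C2H5OH) = 2(12.01) + 6(1.008) + 16.00 = 46.068 g/mol.
M(H2O) = 2(1.008) + 16.00 = 18.016 g/mol.
n(C2H5OH) = 161.05 g / 46.068 g/mol = 3.4960 mol.
From the equation the C2H5OH:H2O mole ratio is 1:3, so n(H2O) = 3.4960 × 3/1 = 10.488 mol.
Mass of H2O = 10.488 mol × 18.016 g/mol = 188.95 g.
Actual mass collected = 188.95 g × 0.628 = 118.66 g.

118.7 g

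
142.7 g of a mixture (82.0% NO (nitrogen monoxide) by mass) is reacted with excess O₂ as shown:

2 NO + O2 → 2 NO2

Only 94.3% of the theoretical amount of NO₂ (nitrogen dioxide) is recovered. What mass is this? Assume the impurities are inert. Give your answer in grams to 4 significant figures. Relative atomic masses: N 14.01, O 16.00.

169.2 g

Pure NO available = 142.7 g × 0.820 = 117.01 g.
M(NO) = 14.01 + 16.00 = 30.01 g/mol.
M(NO2) = 14.01 + 2(16.00) = 46.01 g/mol.
n(NO) = 117.01 g / 30.01 g/mol = 3.8992 mol.
From the equation the NO:NO2 mole ratio is 2:2, so n(NO2) = 3.8992 × 2/2 = 3.8992 mol.
Mass of NO2 = 3.8992 mol × 46.01 g/mol = 179.40 g.
Actual mass collected = 179.40 g × 0.943 = 169.17 g.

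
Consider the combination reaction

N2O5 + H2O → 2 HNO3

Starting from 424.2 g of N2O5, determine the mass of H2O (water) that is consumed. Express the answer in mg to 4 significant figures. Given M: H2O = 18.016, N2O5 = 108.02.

70750 mg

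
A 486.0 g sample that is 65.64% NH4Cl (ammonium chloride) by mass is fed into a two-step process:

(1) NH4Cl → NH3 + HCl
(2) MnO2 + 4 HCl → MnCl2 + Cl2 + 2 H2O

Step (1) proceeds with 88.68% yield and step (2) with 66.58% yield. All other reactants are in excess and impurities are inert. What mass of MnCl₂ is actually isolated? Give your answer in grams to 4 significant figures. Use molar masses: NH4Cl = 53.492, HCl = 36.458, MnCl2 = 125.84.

Pure NH4Cl = 486.0 × 0.6564 = 319.01 g.
n(NH4Cl) = 319.01 / 53.492 = 5.9637 mol.
Step 1 (NH4Cl:HCl = 1:1): theoretical n(HCl) = 5.9637 mol; at 88.68% yield, n(HCl) = 5.2886 mol.
Step 2 (HCl:MnCl2 = 4:1): theoretical n(MnCl2) = 1.3222 mol, so theoretical mass = 1.3222 × 125.84 = 166.38 g.
At 66.58% yield, actual mass of MnCl2 = 166.38 × 0.6658 = 110.78 g.

110.8 g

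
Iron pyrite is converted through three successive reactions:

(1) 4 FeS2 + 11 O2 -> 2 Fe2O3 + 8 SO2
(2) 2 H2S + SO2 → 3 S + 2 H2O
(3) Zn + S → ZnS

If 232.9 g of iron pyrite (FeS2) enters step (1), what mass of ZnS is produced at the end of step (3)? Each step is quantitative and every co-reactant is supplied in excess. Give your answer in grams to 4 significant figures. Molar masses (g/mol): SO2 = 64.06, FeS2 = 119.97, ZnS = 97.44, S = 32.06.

n(FeS2) = 232.9 / 119.97 = 1.9413 mol.
Reaction (1): FeS2→SO2 ratio 4:8 ⇒ n(SO2) = 3.8826 mol.
Reaction (2): SO2→S ratio 1:3 ⇒ n(S) = 11.648 mol.
Reaction (3): S→ZnS ratio 1:1 ⇒ n(ZnS) = 11.648 mol.
Mass of ZnS = 11.648 × 97.44 = 1135.0 g.

1135 g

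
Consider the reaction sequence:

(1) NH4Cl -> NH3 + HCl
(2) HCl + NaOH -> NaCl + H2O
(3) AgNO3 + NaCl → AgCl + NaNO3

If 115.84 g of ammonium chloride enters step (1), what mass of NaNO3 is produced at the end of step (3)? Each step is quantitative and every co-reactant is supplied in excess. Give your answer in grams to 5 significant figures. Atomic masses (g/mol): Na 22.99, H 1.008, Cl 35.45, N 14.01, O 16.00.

184.07 g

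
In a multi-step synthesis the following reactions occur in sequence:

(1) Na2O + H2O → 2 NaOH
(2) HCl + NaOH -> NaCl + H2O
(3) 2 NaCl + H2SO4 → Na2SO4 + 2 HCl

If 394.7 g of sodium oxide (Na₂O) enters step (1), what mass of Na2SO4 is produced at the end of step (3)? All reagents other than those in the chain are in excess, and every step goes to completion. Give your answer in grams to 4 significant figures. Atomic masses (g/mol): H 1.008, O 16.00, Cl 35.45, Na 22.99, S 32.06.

M(Na2O) = 2(22.99) + 16.00 = 61.98 g/mol.
M(Na2SO4) = 2(22.99) + 32.06 + 4(16.00) = 142.04 g/mol.
n(Na2O) = 394.7 / 61.98 = 6.3682 mol.
Reaction (1): Na2O→NaOH ratio 1:2 ⇒ n(NaOH) = 12.736 mol.
Reaction (2): NaOH→NaCl ratio 1:1 ⇒ n(NaCl) = 12.736 mol.
Reaction (3): NaCl→Na2SO4 ratio 2:1 ⇒ n(Na2SO4) = 6.3682 mol.
Mass of Na2SO4 = 6.3682 × 142.04 = 904.54 g.

904.5 g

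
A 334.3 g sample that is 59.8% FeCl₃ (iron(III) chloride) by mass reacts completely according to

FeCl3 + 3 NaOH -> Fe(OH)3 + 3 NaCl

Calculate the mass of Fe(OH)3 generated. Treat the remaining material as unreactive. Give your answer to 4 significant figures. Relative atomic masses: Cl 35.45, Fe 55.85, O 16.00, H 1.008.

131.7 g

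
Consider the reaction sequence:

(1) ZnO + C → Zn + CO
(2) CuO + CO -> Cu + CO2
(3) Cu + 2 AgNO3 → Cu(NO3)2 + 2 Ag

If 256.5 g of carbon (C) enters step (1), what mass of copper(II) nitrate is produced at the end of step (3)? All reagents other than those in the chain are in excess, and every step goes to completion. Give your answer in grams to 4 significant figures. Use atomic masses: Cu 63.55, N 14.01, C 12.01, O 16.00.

M(C) = 12.01 g/mol.
M(Cu(NO3)2) = 63.55 + 2(14.01) + 6(16.00) = 187.57 g/mol.
n(C) = 256.5 / 12.01 = 21.357 mol.
Reaction (1): C→CO ratio 1:1 ⇒ n(CO) = 21.357 mol.
Reaction (2): CO→Cu ratio 1:1 ⇒ n(Cu) = 21.357 mol.
Reaction (3): Cu→Cu(NO3)2 ratio 1:1 ⇒ n(Cu(NO3)2) = 21.357 mol.
Mass of Cu(NO3)2 = 21.357 × 187.57 = 4006.0 g.

4006 g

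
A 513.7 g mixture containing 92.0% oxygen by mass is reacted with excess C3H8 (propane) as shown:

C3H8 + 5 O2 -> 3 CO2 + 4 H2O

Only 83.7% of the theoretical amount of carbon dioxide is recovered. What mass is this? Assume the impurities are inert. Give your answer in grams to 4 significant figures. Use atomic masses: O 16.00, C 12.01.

326.4 g

Pure O2 available = 513.7 g × 0.920 = 472.60 g.
M(O2) = 2(16.00) = 32.00 g/mol.
M(CO2) = 12.01 + 2(16.00) = 44.01 g/mol.
n(O2) = 472.60 g / 32.00 g/mol = 14.769 mol.
From the equation the O2:CO2 mole ratio is 5:3, so n(CO2) = 14.769 × 3/5 = 8.8613 mol.
Mass of CO2 = 8.8613 mol × 44.01 g/mol = 389.99 g.
Actual mass collected = 389.99 g × 0.837 = 326.42 g.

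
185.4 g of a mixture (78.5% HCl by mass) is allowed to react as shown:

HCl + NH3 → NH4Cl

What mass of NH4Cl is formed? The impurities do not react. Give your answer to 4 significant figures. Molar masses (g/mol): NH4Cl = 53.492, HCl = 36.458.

213.5 g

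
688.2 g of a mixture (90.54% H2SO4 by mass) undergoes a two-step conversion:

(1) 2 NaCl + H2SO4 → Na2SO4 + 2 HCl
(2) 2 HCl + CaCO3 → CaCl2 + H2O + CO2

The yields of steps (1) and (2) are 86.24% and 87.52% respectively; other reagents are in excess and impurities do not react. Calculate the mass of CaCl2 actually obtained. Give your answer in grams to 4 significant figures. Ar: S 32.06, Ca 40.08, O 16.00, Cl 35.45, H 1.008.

532.2 g

Pure H2SO4 = 688.2 × 0.9054 = 623.10 g.
M(H2SO4) = 2(1.008) + 32.06 + 4(16.00) = 98.076 g/mol.
M(CaCl2) = 40.08 + 2(35.45) = 110.98 g/mol.
n(H2SO4) = 623.10 / 98.076 = 6.3532 mol.
Step 1 (H2SO4:HCl = 1:2): theoretical n(HCl) = 12.706 mol; at 86.24% yield, n(HCl) = 10.958 mol.
Step 2 (HCl:CaCl2 = 2:1): theoretical n(CaCl2) = 5.4790 mol, so theoretical mass = 5.4790 × 110.98 = 608.06 g.
At 87.52% yield, actual mass of CaCl2 = 608.06 × 0.8752 = 532.17 g.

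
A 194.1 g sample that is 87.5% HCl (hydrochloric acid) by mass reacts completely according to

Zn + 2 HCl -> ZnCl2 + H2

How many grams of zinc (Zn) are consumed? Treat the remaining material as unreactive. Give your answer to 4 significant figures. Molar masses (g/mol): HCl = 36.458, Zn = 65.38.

Mass of pure HCl = 194.1 g × 0.875 = 169.84 g.
n(HCl) = 169.84 g / 36.458 g/mol = 4.6584 mol.
From the equation the HCl:Zn mole ratio is 2:1, so n(Zn) = 4.6584 × 1/2 = 2.3292 mol.
Mass of Zn = 2.3292 mol × 65.38 g/mol = 152.28 g.

152.3 g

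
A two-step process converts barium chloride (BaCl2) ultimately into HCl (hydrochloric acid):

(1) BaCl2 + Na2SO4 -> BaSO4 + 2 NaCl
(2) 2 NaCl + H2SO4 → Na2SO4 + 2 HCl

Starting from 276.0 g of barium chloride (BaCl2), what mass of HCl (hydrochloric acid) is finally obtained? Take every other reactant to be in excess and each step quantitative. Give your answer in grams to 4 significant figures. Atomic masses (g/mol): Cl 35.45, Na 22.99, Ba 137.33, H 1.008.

M(BaCl2) = 137.33 + 2(35.45) = 208.23 g/mol.
M(HCl) = 1.008 + 35.45 = 36.458 g/mol.
n(BaCl2) = 276.00 / 208.23 = 1.3255 mol.
Step 1 gives a 1:2 ratio of BaCl2 to NaCl, so n(NaCl) = 2.6509 mol.
In step 2 the NaCl:HCl ratio is 2:2, so n(HCl) = 2.6509 mol.
Mass of HCl = 2.6509 × 36.458 = 96.647 g.

96.65 g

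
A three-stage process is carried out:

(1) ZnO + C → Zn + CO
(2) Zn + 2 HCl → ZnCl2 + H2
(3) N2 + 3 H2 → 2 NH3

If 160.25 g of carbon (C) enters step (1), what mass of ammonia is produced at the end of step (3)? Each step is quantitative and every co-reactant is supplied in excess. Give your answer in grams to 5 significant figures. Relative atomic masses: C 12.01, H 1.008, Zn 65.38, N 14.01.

M(C) = 12.01 g/mol.
M(NH3) = 14.01 + 3(1.008) = 17.034 g/mol.
n(C) = 160.25 / 12.01 = 13.3430 mol.
Reaction (1): C→Zn ratio 1:1 ⇒ n(Zn) = 13.3430 mol.
Reaction (2): Zn→H2 ratio 1:1 ⇒ n(H2) = 13.3430 mol.
Reaction (3): H2→NH3 ratio 3:2 ⇒ n(NH3) = 8.89536 mol.
Mass of NH3 = 8.89536 × 17.034 = 151.524 g.

151.52 g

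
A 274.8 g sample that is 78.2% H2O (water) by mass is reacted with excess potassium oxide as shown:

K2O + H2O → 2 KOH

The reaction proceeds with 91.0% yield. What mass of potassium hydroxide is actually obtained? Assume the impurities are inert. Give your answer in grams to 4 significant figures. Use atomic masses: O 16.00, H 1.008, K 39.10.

1218 g

Pure H2O available = 274.8 g × 0.782 = 214.89 g.
M(H2O) = 2(1.008) + 16.00 = 18.016 g/mol.
M(KOH) = 39.10 + 16.00 + 1.008 = 56.108 g/mol.
n(H2O) = 214.89 g / 18.016 g/mol = 11.928 mol.
From the equation the H2O:KOH mole ratio is 1:2, so n(KOH) = 11.928 × 2/1 = 23.856 mol.
Mass of KOH = 23.856 mol × 56.108 g/mol = 1338.5 g.
Actual mass collected = 1338.5 g × 0.910 = 1218.0 g.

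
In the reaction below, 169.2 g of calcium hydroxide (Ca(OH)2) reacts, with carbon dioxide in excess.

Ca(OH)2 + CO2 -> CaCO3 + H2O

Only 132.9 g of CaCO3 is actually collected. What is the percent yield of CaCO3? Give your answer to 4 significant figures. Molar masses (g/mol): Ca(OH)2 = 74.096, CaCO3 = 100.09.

58.15 %

n(Ca(OH)2) = 169.20 g / 74.096 g/mol = 2.2835 mol.
From the equation the Ca(OH)2:CaCO3 mole ratio is 1:1, so n(CaCO3) = 2.2835 × 1/1 = 2.2835 mol.
Mass of CaCO3 = 2.2835 mol × 100.09 g/mol = 228.56 g.
This is the theoretical yield. Percent yield = 132.9 g / 228.56 g × 100% = 58.147%.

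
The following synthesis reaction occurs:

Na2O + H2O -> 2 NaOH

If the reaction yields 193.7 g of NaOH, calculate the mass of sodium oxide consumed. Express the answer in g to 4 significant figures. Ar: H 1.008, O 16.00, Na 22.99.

M(NaOH) = 22.99 + 16.00 + 1.008 = 39.998 g/mol.
M(Na2O) = 2(22.99) + 16.00 = 61.98 g/mol.
n(NaOH) = 193.70 g / 39.998 g/mol = 4.8427 mol.
From the equation the NaOH:Na2O mole ratio is 2:1, so n(Na2O) = 4.8427 × 1/2 = 2.4214 mol.
Mass of Na2O = 2.4214 mol × 61.98 g/mol = 150.08 g.

150.1 g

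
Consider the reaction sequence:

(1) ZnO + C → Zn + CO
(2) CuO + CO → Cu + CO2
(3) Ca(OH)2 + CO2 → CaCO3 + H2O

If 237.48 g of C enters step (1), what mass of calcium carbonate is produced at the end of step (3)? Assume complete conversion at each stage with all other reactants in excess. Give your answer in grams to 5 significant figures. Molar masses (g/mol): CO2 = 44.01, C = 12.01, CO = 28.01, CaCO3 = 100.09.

1979.1 g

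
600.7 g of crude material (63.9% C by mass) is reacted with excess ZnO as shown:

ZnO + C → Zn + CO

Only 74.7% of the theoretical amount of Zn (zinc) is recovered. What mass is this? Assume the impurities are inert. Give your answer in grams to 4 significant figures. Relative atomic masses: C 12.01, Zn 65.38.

Pure C available = 600.7 g × 0.639 = 383.85 g.
M(C) = 12.01 g/mol.
M(Zn) = 65.38 g/mol.
n(C) = 383.85 g / 12.01 g/mol = 31.961 mol.
From the equation the C:Zn mole ratio is 1:1, so n(Zn) = 31.961 × 1/1 = 31.961 mol.
Mass of Zn = 31.961 mol × 65.38 g/mol = 2089.6 g.
Actual mass collected = 2089.6 g × 0.747 = 1560.9 g.

1561 g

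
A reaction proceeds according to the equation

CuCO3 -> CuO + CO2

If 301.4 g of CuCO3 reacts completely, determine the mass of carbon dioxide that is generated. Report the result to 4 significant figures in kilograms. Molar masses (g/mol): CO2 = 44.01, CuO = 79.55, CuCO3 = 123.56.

0.1074 kg

n(CuCO3) = 301.40 g / 123.56 g/mol = 2.4393 mol.
From the equation the CuCO3:CO2 mole ratio is 1:1, so n(CO2) = 2.4393 × 1/1 = 2.4393 mol.
Mass of CO2 = 2.4393 mol × 44.01 g/mol = 107.35 g.
Converting to kg: 107.35 g = 0.1074 kg.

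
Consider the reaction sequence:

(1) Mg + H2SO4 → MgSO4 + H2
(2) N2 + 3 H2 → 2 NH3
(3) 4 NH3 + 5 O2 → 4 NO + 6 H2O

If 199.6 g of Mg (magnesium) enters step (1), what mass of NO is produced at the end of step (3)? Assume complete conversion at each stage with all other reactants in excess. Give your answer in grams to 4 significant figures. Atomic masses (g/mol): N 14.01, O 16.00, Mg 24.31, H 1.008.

164.3 g

M(Mg) = 24.31 g/mol.
M(NO) = 14.01 + 16.00 = 30.01 g/mol.
n(Mg) = 199.6 / 24.31 = 8.2106 mol.
Reaction (1): Mg→H2 ratio 1:1 ⇒ n(H2) = 8.2106 mol.
Reaction (2): H2→NH3 ratio 3:2 ⇒ n(NH3) = 5.4737 mol.
Reaction (3): NH3→NO ratio 4:4 ⇒ n(NO) = 5.4737 mol.
Mass of NO = 5.4737 × 30.01 = 164.27 g.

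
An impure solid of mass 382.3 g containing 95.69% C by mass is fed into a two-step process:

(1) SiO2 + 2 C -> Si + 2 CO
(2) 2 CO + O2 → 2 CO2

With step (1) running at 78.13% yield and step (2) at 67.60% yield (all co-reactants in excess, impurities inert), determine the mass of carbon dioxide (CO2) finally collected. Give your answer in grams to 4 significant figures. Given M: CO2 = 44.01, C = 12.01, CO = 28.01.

Pure C = 382.3 × 0.9569 = 365.82 g.
n(C) = 365.82 / 12.01 = 30.460 mol.
Step 1 (C:CO = 2:2): theoretical n(CO) = 30.460 mol; at 78.13% yield, n(CO) = 23.798 mol.
Step 2 (CO:CO2 = 2:2): theoretical n(CO2) = 23.798 mol, so theoretical mass = 23.798 × 44.01 = 1047.4 g.
At 67.60% yield, actual mass of CO2 = 1047.4 × 0.6760 = 708.02 g.

708.0 g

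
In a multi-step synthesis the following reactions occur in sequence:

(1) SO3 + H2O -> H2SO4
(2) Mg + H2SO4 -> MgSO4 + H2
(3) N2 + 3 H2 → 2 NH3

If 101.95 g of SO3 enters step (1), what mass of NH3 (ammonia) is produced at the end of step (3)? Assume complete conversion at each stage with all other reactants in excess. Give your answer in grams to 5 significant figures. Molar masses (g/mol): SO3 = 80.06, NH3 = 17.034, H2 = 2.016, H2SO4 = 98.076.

14.461 g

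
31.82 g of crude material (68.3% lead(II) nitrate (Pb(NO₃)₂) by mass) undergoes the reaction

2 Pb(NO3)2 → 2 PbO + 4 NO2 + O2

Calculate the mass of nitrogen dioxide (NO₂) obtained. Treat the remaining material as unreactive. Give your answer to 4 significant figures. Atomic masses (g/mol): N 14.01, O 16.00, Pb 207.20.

Mass of pure Pb(NO3)2 = 31.82 g × 0.683 = 21.733 g.
M(Pb(NO3)2) = 207.20 + 2(14.01) + 6(16.00) = 331.22 g/mol.
M(NO2) = 14.01 + 2(16.00) = 46.01 g/mol.
n(Pb(NO3)2) = 21.733 g / 331.22 g/mol = 0.065615 mol.
From the equation the Pb(NO3)2:NO2 mole ratio is 2:4, so n(NO2) = 0.065615 × 4/2 = 0.13123 mol.
Mass of NO2 = 0.13123 mol × 46.01 g/mol = 6.0379 g.

6.038 g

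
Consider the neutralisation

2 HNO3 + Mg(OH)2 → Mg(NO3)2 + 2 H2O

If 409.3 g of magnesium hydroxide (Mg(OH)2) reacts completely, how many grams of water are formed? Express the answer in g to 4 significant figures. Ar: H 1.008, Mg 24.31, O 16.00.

M(Mg(OH)2) = 24.31 + 2(16.00) + 2(1.008) = 58.326 g/mol.
M(H2O) = 2(1.008) + 16.00 = 18.016 g/mol.
n(Mg(OH)2) = 409.30 g / 58.326 g/mol = 7.0175 mol.
From the equation the Mg(OH)2:H2O mole ratio is 1:2, so n(H2O) = 7.0175 × 2/1 = 14.035 mol.
Mass of H2O = 14.035 mol × 18.016 g/mol = 252.85 g.

252.9 g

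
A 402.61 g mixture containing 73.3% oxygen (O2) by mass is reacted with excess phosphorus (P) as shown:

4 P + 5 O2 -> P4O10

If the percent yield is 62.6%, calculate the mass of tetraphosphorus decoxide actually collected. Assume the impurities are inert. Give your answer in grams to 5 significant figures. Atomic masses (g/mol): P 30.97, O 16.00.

Pure O2 available = 402.61 g × 0.733 = 295.113 g.
M(O2) = 2(16.00) = 32.00 g/mol.
M(P4O10) = 4(30.97) + 10(16.00) = 283.88 g/mol.
n(O2) = 295.113 g / 32.00 g/mol = 9.22229 mol.
From the equation the O2:P4O10 mole ratio is 5:1, so n(P4O10) = 9.22229 × 1/5 = 1.84446 mol.
Mass of P4O10 = 1.84446 mol × 283.88 g/mol = 523.604 g.
Actual mass collected = 523.604 g × 0.626 = 327.776 g.

327.78 g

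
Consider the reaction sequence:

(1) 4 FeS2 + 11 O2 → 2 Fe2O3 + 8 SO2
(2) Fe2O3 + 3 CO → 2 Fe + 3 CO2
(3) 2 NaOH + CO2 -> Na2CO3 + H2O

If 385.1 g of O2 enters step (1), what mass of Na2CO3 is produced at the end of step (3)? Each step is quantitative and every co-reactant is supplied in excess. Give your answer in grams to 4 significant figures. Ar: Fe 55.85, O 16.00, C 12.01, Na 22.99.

695.7 g

M(O2) = 2(16.00) = 32.00 g/mol.
M(Na2CO3) = 2(22.99) + 12.01 + 3(16.00) = 105.99 g/mol.
n(O2) = 385.1 / 32.00 = 12.034 mol.
Reaction (1): O2→Fe2O3 ratio 11:2 ⇒ n(Fe2O3) = 2.1881 mol.
Reaction (2): Fe2O3→CO2 ratio 1:3 ⇒ n(CO2) = 6.5642 mol.
Reaction (3): CO2→Na2CO3 ratio 1:1 ⇒ n(Na2CO3) = 6.5642 mol.
Mass of Na2CO3 = 6.5642 × 105.99 = 695.74 g.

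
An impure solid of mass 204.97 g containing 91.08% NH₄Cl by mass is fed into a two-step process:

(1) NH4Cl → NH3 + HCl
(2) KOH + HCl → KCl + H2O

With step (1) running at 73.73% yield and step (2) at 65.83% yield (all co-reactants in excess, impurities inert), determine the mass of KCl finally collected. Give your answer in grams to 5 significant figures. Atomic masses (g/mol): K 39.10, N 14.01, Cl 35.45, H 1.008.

126.28 g

Pure NH4Cl = 204.97 × 0.9108 = 186.687 g.
M(NH4Cl) = 14.01 + 4(1.008) + 35.45 = 53.492 g/mol.
M(KCl) = 39.10 + 35.45 = 74.55 g/mol.
n(NH4Cl) = 186.687 / 53.492 = 3.48999 mol.
Step 1 (NH4Cl:HCl = 1:1): theoretical n(HCl) = 3.48999 mol; at 73.73% yield, n(HCl) = 2.57317 mol.
Step 2 (HCl:KCl = 1:1): theoretical n(KCl) = 2.57317 mol, so theoretical mass = 2.57317 × 74.55 = 191.830 g.
At 65.83% yield, actual mass of KCl = 191.830 × 0.6583 = 126.282 g.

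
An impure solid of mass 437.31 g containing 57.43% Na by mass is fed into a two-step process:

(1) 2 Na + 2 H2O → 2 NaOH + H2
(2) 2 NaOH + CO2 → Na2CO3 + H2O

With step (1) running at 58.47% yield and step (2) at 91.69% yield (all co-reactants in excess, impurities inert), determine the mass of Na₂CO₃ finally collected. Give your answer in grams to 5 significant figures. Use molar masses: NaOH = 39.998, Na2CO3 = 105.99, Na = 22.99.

Pure Na = 437.31 × 0.5743 = 251.147 g.
n(Na) = 251.147 / 22.99 = 10.9242 mol.
Step 1 (Na:NaOH = 2:2): theoretical n(NaOH) = 10.9242 mol; at 58.47% yield, n(NaOH) = 6.38737 mol.
Step 2 (NaOH:Na2CO3 = 2:1): theoretical n(Na2CO3) = 3.19369 mol, so theoretical mass = 3.19369 × 105.99 = 338.499 g.
At 91.69% yield, actual mass of Na2CO3 = 338.499 × 0.9169 = 310.370 g.

310.37 g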